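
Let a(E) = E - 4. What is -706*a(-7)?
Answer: 7766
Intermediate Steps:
a(E) = -4 + E
-706*a(-7) = -706*(-4 - 7) = -706*(-11) = 7766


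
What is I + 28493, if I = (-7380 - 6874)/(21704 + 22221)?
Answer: 1251540771/43925 ≈ 28493.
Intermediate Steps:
I = -14254/43925 ≈ -0.32451
I + 28493 = -14254/43925 + 28493 = 1251540771/43925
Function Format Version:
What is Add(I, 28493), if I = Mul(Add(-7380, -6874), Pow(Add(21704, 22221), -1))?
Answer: Rational(1251540771, 43925) ≈ 28493.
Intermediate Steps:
I = Rational(-14254, 43925) (I = Mul(-14254, Pow(43925, -1)) = Mul(-14254, Rational(1, 43925)) = Rational(-14254, 43925) ≈ -0.32451)
Add(I, 28493) = Add(Rational(-14254, 43925), 28493) = Rational(1251540771, 43925)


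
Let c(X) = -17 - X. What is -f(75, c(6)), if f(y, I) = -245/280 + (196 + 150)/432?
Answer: 2/27 ≈ 0.074074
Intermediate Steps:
f(y, I) = -2/27 (f(y, I) = -245*1/280 + 346*(1/432) = -7/8 + 173/216 = -2/27)
-f(75, c(6)) = -1*(-2/27) = 2/27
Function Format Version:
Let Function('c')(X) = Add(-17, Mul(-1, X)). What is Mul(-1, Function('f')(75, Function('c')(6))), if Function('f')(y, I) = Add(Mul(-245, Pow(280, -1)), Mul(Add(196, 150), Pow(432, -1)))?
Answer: Rational(2, 27) ≈ 0.074074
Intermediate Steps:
Function('f')(y, I) = Rational(-2, 27) (Function('f')(y, I) = Add(Mul(-245, Rational(1, 280)), Mul(346, Rational(1, 432))) = Add(Rational(-7, 8), Rational(173, 216)) = Rational(-2, 27))
Mul(-1, Function('f')(75, Function('c')(6))) = Mul(-1, Rational(-2, 27)) = Rational(2, 27)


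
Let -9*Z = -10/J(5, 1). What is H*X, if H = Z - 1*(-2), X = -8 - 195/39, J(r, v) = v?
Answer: -364/9 ≈ -40.444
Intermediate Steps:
Z = 10/9 (Z = -(-10)/(9*1) = -(-10)/9 = -⅑*(-10) = 10/9 ≈ 1.1111)
X = -13 (X = -8 - 195/39 = -8 - 1*5 = -8 - 5 = -13)
H = 28/9 (H = 10/9 - 1*(-2) = 10/9 + 2 = 28/9 ≈ 3.1111)
H*X = (28/9)*(-13) = -364/9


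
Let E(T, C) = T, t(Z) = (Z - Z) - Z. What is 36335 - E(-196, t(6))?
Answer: 36531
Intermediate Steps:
t(Z) = -Z (t(Z) = 0 - Z = -Z)
36335 - E(-196, t(6)) = 36335 - 1*(-196) = 36335 + 196 = 36531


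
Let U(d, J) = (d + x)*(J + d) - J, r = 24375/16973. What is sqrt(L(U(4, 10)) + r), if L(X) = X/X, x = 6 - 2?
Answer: 2*sqrt(175449901)/16973 ≈ 1.5608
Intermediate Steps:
x = 4
r = 24375/16973 (r = 24375*(1/16973) = 24375/16973 ≈ 1.4361)
U(d, J) = -J + (4 + d)*(J + d) (U(d, J) = (d + 4)*(J + d) - J = (4 + d)*(J + d) - J = -J + (4 + d)*(J + d))
L(X) = 1
sqrt(L(U(4, 10)) + r) = sqrt(1 + 24375/16973) = sqrt(41348/16973) = 2*sqrt(175449901)/16973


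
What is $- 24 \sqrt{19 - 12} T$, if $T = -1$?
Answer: $24 \sqrt{7} \approx 63.498$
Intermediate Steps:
$- 24 \sqrt{19 - 12} T = - 24 \sqrt{19 - 12} \left(-1\right) = - 24 \sqrt{7} \left(-1\right) = 24 \sqrt{7}$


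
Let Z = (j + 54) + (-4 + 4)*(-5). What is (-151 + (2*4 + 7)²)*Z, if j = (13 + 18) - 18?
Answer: 4958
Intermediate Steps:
j = 13 (j = 31 - 18 = 13)
Z = 67 (Z = (13 + 54) + (-4 + 4)*(-5) = 67 + 0*(-5) = 67 + 0 = 67)
(-151 + (2*4 + 7)²)*Z = (-151 + (2*4 + 7)²)*67 = (-151 + (8 + 7)²)*67 = (-151 + 15²)*67 = (-151 + 225)*67 = 74*67 = 4958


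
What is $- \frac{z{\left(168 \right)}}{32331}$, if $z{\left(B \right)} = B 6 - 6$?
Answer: $- \frac{334}{10777} \approx -0.030992$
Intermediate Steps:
$z{\left(B \right)} = -6 + 6 B$ ($z{\left(B \right)} = 6 B - 6 = -6 + 6 B$)
$- \frac{z{\left(168 \right)}}{32331} = - \frac{-6 + 6 \cdot 168}{32331} = - \frac{-6 + 1008}{32331} = - \frac{1002}{32331} = \left(-1\right) \frac{334}{10777} = - \frac{334}{10777}$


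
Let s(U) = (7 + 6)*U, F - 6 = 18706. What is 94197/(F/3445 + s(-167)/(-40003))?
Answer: 4327106708665/252005077 ≈ 17171.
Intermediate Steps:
F = 18712 (F = 6 + 18706 = 18712)
s(U) = 13*U
94197/(F/3445 + s(-167)/(-40003)) = 94197/(18712/3445 + (13*(-167))/(-40003)) = 94197/(18712*(1/3445) - 2171*(-1/40003)) = 94197/(18712/3445 + 2171/40003) = 94197/(756015231/137810335) = 94197*(137810335/756015231) = 4327106708665/252005077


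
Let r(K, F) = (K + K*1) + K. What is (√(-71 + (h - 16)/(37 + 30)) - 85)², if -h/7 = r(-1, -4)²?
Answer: 479239/67 - 340*I*√81003/67 ≈ 7152.8 - 1444.3*I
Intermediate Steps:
r(K, F) = 3*K (r(K, F) = (K + K) + K = 2*K + K = 3*K)
h = -63 (h = -7*(3*(-1))² = -7*(-3)² = -7*9 = -63)
(√(-71 + (h - 16)/(37 + 30)) - 85)² = (√(-71 + (-63 - 16)/(37 + 30)) - 85)² = (√(-71 - 79/67) - 85)² = (√(-4836/67) - 85)² = (2*I*√81003/67 - 85)² = (-85 + 2*I*√81003/67)²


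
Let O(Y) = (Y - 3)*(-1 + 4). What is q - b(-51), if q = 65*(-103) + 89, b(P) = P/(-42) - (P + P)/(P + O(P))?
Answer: -6567095/994 ≈ -6606.7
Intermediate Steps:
O(Y) = -9 + 3*Y (O(Y) = (-3 + Y)*3 = -9 + 3*Y)
b(P) = -P/42 - 2*P/(-9 + 4*P) (b(P) = P/(-42) - (P + P)/(P + (-9 + 3*P)) = P*(-1/42) - 2*P/(-9 + 4*P) = -P/42 - 2*P/(-9 + 4*P))
q = -6606 (q = -6695 + 89 = -6606)
q - b(-51) = -6606 - (-1)*(-51)*(75 + 4*(-51))/(-378 + 168*(-51)) = -6606 - (-1)*(-51)*(75 - 204)/(-378 - 8568) = -6606 - (-1)*(-51)*(-129)/(-8946) = -6606 - (-1)*(-51)*(-1)*(-129)/8946 = -6606 - 1*731/994 = -6606 - 731/994 = -6567095/994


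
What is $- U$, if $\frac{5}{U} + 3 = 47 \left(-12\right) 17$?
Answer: $\frac{5}{9591} \approx 0.00052132$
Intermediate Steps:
$U = - \frac{5}{9591}$ ($U = \frac{5}{-3 + 47 \left(-12\right) 17} = \frac{5}{-3 - 9588} = \frac{5}{-9591} = 5 \left(- \frac{1}{9591}\right) = - \frac{5}{9591} \approx -0.00052132$)
$- U = \left(-1\right) \left(- \frac{5}{9591}\right) = \frac{5}{9591}$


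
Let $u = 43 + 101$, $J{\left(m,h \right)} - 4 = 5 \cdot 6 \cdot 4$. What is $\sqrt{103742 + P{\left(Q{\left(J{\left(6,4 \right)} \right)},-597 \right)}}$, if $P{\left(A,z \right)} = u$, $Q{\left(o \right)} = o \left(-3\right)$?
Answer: $\sqrt{103886} \approx 322.31$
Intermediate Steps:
$J{\left(m,h \right)} = 124$ ($J{\left(m,h \right)} = 4 + 5 \cdot 6 \cdot 4 = 4 + 30 \cdot 4 = 4 + 120 = 124$)
$Q{\left(o \right)} = - 3 o$
$u = 144$
$P{\left(A,z \right)} = 144$
$\sqrt{103742 + P{\left(Q{\left(J{\left(6,4 \right)} \right)},-597 \right)}} = \sqrt{103742 + 144} = \sqrt{103886}$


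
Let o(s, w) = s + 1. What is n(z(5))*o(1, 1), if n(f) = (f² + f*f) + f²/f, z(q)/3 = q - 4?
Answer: 42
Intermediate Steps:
o(s, w) = 1 + s
z(q) = -12 + 3*q (z(q) = 3*(q - 4) = 3*(-4 + q) = -12 + 3*q)
n(f) = f + 2*f² (n(f) = (f² + f²) + f = 2*f² + f = f + 2*f²)
n(z(5))*o(1, 1) = ((-12 + 3*5)*(1 + 2*(-12 + 3*5)))*(1 + 1) = ((-12 + 15)*(1 + 2*(-12 + 15)))*2 = (3*(1 + 2*3))*2 = (3*(1 + 6))*2 = (3*7)*2 = 21*2 = 42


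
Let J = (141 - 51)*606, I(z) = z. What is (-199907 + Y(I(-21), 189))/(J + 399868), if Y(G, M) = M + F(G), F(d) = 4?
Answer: -99857/227204 ≈ -0.43950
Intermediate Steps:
Y(G, M) = 4 + M (Y(G, M) = M + 4 = 4 + M)
J = 54540 (J = 90*606 = 54540)
(-199907 + Y(I(-21), 189))/(J + 399868) = (-199907 + (4 + 189))/(54540 + 399868) = (-199907 + 193)/454408 = -199714*1/454408 = -99857/227204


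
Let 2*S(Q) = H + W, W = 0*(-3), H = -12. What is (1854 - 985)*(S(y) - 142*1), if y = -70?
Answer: -128612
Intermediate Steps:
W = 0
S(Q) = -6 (S(Q) = (-12 + 0)/2 = (½)*(-12) = -6)
(1854 - 985)*(S(y) - 142*1) = (1854 - 985)*(-6 - 142*1) = 869*(-6 - 142) = 869*(-148) = -128612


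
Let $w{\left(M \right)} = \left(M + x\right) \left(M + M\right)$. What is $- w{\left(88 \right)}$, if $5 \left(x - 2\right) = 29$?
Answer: $- \frac{84304}{5} \approx -16861.0$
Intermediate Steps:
$x = \frac{39}{5}$ ($x = 2 + \frac{1}{5} \cdot 29 = 2 + \frac{29}{5} = \frac{39}{5} \approx 7.8$)
$w{\left(M \right)} = 2 M \left(\frac{39}{5} + M\right)$ ($w{\left(M \right)} = \left(M + \frac{39}{5}\right) \left(M + M\right) = \left(\frac{39}{5} + M\right) 2 M = 2 M \left(\frac{39}{5} + M\right)$)
$- w{\left(88 \right)} = - \frac{2 \cdot 88 \left(39 + 5 \cdot 88\right)}{5} = - \frac{2 \cdot 88 \left(39 + 440\right)}{5} = - \frac{2 \cdot 88 \cdot 479}{5} = \left(-1\right) \frac{84304}{5} = - \frac{84304}{5}$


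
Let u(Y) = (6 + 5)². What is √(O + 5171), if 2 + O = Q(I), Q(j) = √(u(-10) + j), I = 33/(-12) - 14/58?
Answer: √(17388516 + 6786*√29)/58 ≈ 71.971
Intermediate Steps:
u(Y) = 121 (u(Y) = 11² = 121)
I = -347/116 (I = 33*(-1/12) - 14*1/58 = -11/4 - 7/29 = -347/116 ≈ -2.9914)
Q(j) = √(121 + j)
O = -2 + 117*√29/58 (O = -2 + √(121 - 347/116) = -2 + √(13689/116) = -2 + 117*√29/58 ≈ 8.8632)
√(O + 5171) = √((-2 + 117*√29/58) + 5171) = √(5169 + 117*√29/58)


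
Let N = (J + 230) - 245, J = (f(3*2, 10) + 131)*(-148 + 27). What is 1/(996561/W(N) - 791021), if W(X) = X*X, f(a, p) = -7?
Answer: -225570361/178430891532020 ≈ -1.2642e-6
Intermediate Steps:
J = -15004 (J = (-7 + 131)*(-148 + 27) = 124*(-121) = -15004)
N = -15019 (N = (-15004 + 230) - 245 = -14774 - 245 = -15019)
W(X) = X**2
1/(996561/W(N) - 791021) = 1/(996561/((-15019)**2) - 791021) = 1/(996561/225570361 - 791021) = 1/(-178430891532020/225570361) = -225570361/178430891532020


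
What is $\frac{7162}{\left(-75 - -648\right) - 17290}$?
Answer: $- \frac{7162}{16717} \approx -0.42843$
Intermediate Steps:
$\frac{7162}{\left(-75 - -648\right) - 17290} = \frac{7162}{\left(-75 + 648\right) - 17290} = \frac{7162}{573 - 17290} = \frac{7162}{-16717} = 7162 \left(- \frac{1}{16717}\right) = - \frac{7162}{16717}$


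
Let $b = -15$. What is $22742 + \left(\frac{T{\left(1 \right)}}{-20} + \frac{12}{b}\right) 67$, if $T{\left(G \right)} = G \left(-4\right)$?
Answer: $\frac{113509}{5} \approx 22702.0$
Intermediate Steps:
$T{\left(G \right)} = - 4 G$
$22742 + \left(\frac{T{\left(1 \right)}}{-20} + \frac{12}{b}\right) 67 = 22742 + \left(\frac{\left(-4\right) 1}{-20} + \frac{12}{-15}\right) 67 = 22742 + \left(\left(-4\right) \left(- \frac{1}{20}\right) + 12 \left(- \frac{1}{15}\right)\right) 67 = 22742 + \left(\frac{1}{5} - \frac{4}{5}\right) 67 = 22742 - \frac{201}{5} = \frac{113509}{5}$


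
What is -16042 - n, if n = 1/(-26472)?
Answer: -424663823/26472 ≈ -16042.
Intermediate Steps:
n = -1/26472 ≈ -3.7776e-5
-16042 - n = -16042 - 1*(-1/26472) = -16042 + 1/26472 = -424663823/26472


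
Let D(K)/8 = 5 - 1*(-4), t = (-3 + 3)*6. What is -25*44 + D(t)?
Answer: -1028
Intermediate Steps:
t = 0 (t = 0*6 = 0)
D(K) = 72 (D(K) = 8*(5 - 1*(-4)) = 8*(5 + 4) = 8*9 = 72)
-25*44 + D(t) = -25*44 + 72 = -1100 + 72 = -1028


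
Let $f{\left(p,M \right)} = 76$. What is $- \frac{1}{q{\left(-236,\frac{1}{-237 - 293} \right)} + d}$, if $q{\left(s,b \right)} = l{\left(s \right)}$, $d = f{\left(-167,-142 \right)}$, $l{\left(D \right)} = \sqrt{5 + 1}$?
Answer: $- \frac{38}{2885} + \frac{\sqrt{6}}{5770} \approx -0.012747$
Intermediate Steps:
$l{\left(D \right)} = \sqrt{6}$
$d = 76$
$q{\left(s,b \right)} = \sqrt{6}$
$- \frac{1}{q{\left(-236,\frac{1}{-237 - 293} \right)} + d} = - \frac{1}{\sqrt{6} + 76} = - \frac{1}{76 + \sqrt{6}}$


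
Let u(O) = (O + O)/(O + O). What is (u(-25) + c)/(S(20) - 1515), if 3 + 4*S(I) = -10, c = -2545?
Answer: 10176/6073 ≈ 1.6756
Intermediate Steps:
S(I) = -13/4 (S(I) = -¾ + (¼)*(-10) = -¾ - 5/2 = -13/4)
u(O) = 1 (u(O) = (2*O)/((2*O)) = (2*O)*(1/(2*O)) = 1)
(u(-25) + c)/(S(20) - 1515) = (1 - 2545)/(-13/4 - 1515) = -2544/(-6073/4) = -2544*(-4/6073) = 10176/6073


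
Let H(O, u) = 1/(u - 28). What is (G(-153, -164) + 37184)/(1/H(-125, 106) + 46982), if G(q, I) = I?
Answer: 1851/2353 ≈ 0.78666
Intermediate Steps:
H(O, u) = 1/(-28 + u)
(G(-153, -164) + 37184)/(1/H(-125, 106) + 46982) = (-164 + 37184)/(1/(1/(-28 + 106)) + 46982) = 37020/(1/(1/78) + 46982) = 37020/(78 + 46982) = 37020/47060 = 37020*(1/47060) = 1851/2353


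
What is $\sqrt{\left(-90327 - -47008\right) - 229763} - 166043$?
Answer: $-166043 + i \sqrt{273082} \approx -1.6604 \cdot 10^{5} + 522.57 i$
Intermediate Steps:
$\sqrt{\left(-90327 - -47008\right) - 229763} - 166043 = \sqrt{\left(-90327 + 47008\right) - 229763} - 166043 = \sqrt{-43319 - 229763} - 166043 = \sqrt{-273082} - 166043 = i \sqrt{273082} - 166043 = -166043 + i \sqrt{273082}$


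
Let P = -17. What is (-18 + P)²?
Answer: 1225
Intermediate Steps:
(-18 + P)² = (-18 - 17)² = (-35)² = 1225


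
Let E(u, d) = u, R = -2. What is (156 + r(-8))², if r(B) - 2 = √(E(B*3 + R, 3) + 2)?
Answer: 24940 + 632*I*√6 ≈ 24940.0 + 1548.1*I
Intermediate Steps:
r(B) = 2 + √3*√B (r(B) = 2 + √((B*3 - 2) + 2) = 2 + √((3*B - 2) + 2) = 2 + √((-2 + 3*B) + 2) = 2 + √(3*B) = 2 + √3*√B)
(156 + r(-8))² = (156 + (2 + √3*√(-8)))² = (156 + (2 + √3*(2*I*√2)))² = (156 + (2 + 2*I*√6))² = (158 + 2*I*√6)²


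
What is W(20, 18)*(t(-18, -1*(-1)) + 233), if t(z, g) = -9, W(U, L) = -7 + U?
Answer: 2912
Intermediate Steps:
W(20, 18)*(t(-18, -1*(-1)) + 233) = (-7 + 20)*(-9 + 233) = 13*224 = 2912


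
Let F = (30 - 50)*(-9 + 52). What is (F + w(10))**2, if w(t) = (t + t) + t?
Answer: 688900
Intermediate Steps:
w(t) = 3*t (w(t) = 2*t + t = 3*t)
F = -860 (F = -20*43 = -860)
(F + w(10))**2 = (-860 + 3*10)**2 = (-860 + 30)**2 = (-830)**2 = 688900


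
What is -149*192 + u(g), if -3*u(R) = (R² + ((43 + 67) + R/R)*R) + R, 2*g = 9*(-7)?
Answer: -111051/4 ≈ -27763.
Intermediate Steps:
g = -63/2 (g = (9*(-7))/2 = (½)*(-63) = -63/2 ≈ -31.500)
u(R) = -112*R/3 - R²/3 (u(R) = -((R² + ((43 + 67) + R/R)*R) + R)/3 = -((R² + (110 + 1)*R) + R)/3 = -((R² + 111*R) + R)/3 = -(R² + 112*R)/3 = -112*R/3 - R²/3)
-149*192 + u(g) = -149*192 - ⅓*(-63/2)*(112 - 63/2) = -28608 - ⅓*(-63/2)*161/2 = -28608 + 3381/4 = -111051/4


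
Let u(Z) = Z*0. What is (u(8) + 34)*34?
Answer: 1156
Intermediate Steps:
u(Z) = 0
(u(8) + 34)*34 = (0 + 34)*34 = 34*34 = 1156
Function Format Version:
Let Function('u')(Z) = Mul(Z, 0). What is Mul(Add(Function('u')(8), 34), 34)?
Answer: 1156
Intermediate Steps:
Function('u')(Z) = 0
Mul(Add(Function('u')(8), 34), 34) = Mul(Add(0, 34), 34) = Mul(34, 34) = 1156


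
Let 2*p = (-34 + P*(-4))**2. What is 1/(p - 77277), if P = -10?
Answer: -1/77259 ≈ -1.2943e-5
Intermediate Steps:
p = 18 (p = (-34 - 10*(-4))**2/2 = (-34 + 40)**2/2 = (1/2)*6**2 = (1/2)*36 = 18)
1/(p - 77277) = 1/(18 - 77277) = 1/(-77259) = -1/77259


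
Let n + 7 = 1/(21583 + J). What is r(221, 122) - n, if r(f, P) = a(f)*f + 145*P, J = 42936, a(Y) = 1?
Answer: 1156051441/64519 ≈ 17918.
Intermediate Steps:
r(f, P) = f + 145*P (r(f, P) = 1*f + 145*P = f + 145*P)
n = -451632/64519 (n = -7 + 1/(21583 + 42936) = -7 + 1/64519 = -451632/64519 ≈ -7.0000)
r(221, 122) - n = (221 + 145*122) - 1*(-451632/64519) = (221 + 17690) + 451632/64519 = 17911 + 451632/64519 = 1156051441/64519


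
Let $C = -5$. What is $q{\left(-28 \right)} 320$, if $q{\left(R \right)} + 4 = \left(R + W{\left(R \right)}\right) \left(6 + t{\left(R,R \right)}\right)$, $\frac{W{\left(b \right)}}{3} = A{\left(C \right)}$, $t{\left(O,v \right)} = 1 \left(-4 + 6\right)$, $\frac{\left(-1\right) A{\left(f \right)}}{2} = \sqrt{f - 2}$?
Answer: $-72960 - 15360 i \sqrt{7} \approx -72960.0 - 40639.0 i$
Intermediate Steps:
$A{\left(f \right)} = - 2 \sqrt{-2 + f}$ ($A{\left(f \right)} = - 2 \sqrt{f - 2} = - 2 \sqrt{-2 + f}$)
$t{\left(O,v \right)} = 2$ ($t{\left(O,v \right)} = 1 \cdot 2 = 2$)
$W{\left(b \right)} = - 6 i \sqrt{7}$ ($W{\left(b \right)} = 3 \left(- 2 \sqrt{-2 - 5}\right) = 3 \left(- 2 \sqrt{-7}\right) = 3 \left(- 2 i \sqrt{7}\right) = - 6 i \sqrt{7}$)
$q{\left(R \right)} = -4 + 8 R - 48 i \sqrt{7}$ ($q{\left(R \right)} = -4 + \left(R - 6 i \sqrt{7}\right) \left(6 + 2\right) = -4 + \left(R - 6 i \sqrt{7}\right) 8 = -4 + \left(8 R - 48 i \sqrt{7}\right) = -4 + 8 R - 48 i \sqrt{7}$)
$q{\left(-28 \right)} 320 = \left(-4 + 8 \left(-28\right) - 48 i \sqrt{7}\right) 320 = \left(-4 - 224 - 48 i \sqrt{7}\right) 320 = \left(-228 - 48 i \sqrt{7}\right) 320 = -72960 - 15360 i \sqrt{7}$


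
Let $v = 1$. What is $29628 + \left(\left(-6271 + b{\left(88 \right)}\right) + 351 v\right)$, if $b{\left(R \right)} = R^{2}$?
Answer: $31452$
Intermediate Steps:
$29628 + \left(\left(-6271 + b{\left(88 \right)}\right) + 351 v\right) = 29628 + \left(\left(-6271 + 88^{2}\right) + 351 \cdot 1\right) = 29628 + \left(\left(-6271 + 7744\right) + 351\right) = 29628 + \left(1473 + 351\right) = 29628 + 1824 = 31452$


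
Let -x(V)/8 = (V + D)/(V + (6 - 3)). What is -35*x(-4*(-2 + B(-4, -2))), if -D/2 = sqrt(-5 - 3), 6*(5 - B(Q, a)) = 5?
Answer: 7280/17 + 3360*I*sqrt(2)/17 ≈ 428.24 + 279.52*I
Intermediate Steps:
B(Q, a) = 25/6 (B(Q, a) = 5 - 1/6*5 = 5 - 5/6 = 25/6)
D = -4*I*sqrt(2) (D = -2*sqrt(-5 - 3) = -4*I*sqrt(2) ≈ -5.6569*I)
x(V) = -8*(V - 4*I*sqrt(2))/(3 + V) (x(V) = -8*(V - 4*I*sqrt(2))/(V + (6 - 3)) = -8*(V - 4*I*sqrt(2))/(V + 3) = -8*(V - 4*I*sqrt(2))/(3 + V))
-35*x(-4*(-2 + B(-4, -2))) = -280*(-(-4)*(-2 + 25/6) + 4*I*sqrt(2))/(3 - 4*(-2 + 25/6)) = -280*(-(-4)*13/6 + 4*I*sqrt(2))/(3 - 4*13/6) = -280*(-1*(-26/3) + 4*I*sqrt(2))/(3 - 26/3) = -280*(26/3 + 4*I*sqrt(2))/(-17/3) = -280*(-3)*(26/3 + 4*I*sqrt(2))/17 = -35*(-208/17 - 96*I*sqrt(2)/17) = 7280/17 + 3360*I*sqrt(2)/17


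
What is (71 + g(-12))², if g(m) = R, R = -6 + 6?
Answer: 5041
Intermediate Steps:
R = 0
g(m) = 0
(71 + g(-12))² = (71 + 0)² = 71² = 5041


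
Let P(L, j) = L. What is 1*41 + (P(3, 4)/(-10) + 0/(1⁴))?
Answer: 407/10 ≈ 40.700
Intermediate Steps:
1*41 + (P(3, 4)/(-10) + 0/(1⁴)) = 1*41 + (3/(-10) + 0/(1⁴)) = 41 + (3*(-⅒) + 0/1) = 41 + (-3/10 + 0*1) = 41 + (-3/10 + 0) = 41 - 3/10 = 407/10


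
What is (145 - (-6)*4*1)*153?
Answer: 25857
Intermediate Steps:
(145 - (-6)*4*1)*153 = (145 - 3*(-8)*1)*153 = (145 + 24*1)*153 = (145 + 24)*153 = 169*153 = 25857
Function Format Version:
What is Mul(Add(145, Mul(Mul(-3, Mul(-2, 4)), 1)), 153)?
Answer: 25857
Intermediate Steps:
Mul(Add(145, Mul(Mul(-3, Mul(-2, 4)), 1)), 153) = Mul(Add(145, Mul(Mul(-3, -8), 1)), 153) = Mul(Add(145, Mul(24, 1)), 153) = Mul(Add(145, 24), 153) = Mul(169, 153) = 25857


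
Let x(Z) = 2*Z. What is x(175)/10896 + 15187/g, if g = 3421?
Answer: 83337451/18637608 ≈ 4.4715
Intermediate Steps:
x(175)/10896 + 15187/g = (2*175)/10896 + 15187/3421 = 350*(1/10896) + 15187*(1/3421) = 175/5448 + 15187/3421 = 83337451/18637608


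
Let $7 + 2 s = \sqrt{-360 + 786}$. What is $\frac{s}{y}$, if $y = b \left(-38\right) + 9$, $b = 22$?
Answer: $\frac{7}{1654} - \frac{\sqrt{426}}{1654} \approx -0.0082465$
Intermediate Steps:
$s = - \frac{7}{2} + \frac{\sqrt{426}}{2}$ ($s = - \frac{7}{2} + \frac{\sqrt{-360 + 786}}{2} = - \frac{7}{2} + \frac{\sqrt{426}}{2} \approx 6.8199$)
$y = -827$ ($y = 22 \left(-38\right) + 9 = -836 + 9 = -827$)
$\frac{s}{y} = \frac{- \frac{7}{2} + \frac{\sqrt{426}}{2}}{-827} = \left(- \frac{7}{2} + \frac{\sqrt{426}}{2}\right) \left(- \frac{1}{827}\right) = \frac{7}{1654} - \frac{\sqrt{426}}{1654}$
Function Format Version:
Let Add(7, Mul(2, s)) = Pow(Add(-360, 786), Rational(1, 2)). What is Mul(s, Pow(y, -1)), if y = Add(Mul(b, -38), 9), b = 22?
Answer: Add(Rational(7, 1654), Mul(Rational(-1, 1654), Pow(426, Rational(1, 2)))) ≈ -0.0082465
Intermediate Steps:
s = Add(Rational(-7, 2), Mul(Rational(1, 2), Pow(426, Rational(1, 2)))) (s = Add(Rational(-7, 2), Mul(Rational(1, 2), Pow(Add(-360, 786), Rational(1, 2)))) = Add(Rational(-7, 2), Mul(Rational(1, 2), Pow(426, Rational(1, 2)))) ≈ 6.8199)
y = -827 (y = Add(Mul(22, -38), 9) = Add(-836, 9) = -827)
Mul(s, Pow(y, -1)) = Mul(Add(Rational(-7, 2), Mul(Rational(1, 2), Pow(426, Rational(1, 2)))), Pow(-827, -1)) = Mul(Add(Rational(-7, 2), Mul(Rational(1, 2), Pow(426, Rational(1, 2)))), Rational(-1, 827)) = Add(Rational(7, 1654), Mul(Rational(-1, 1654), Pow(426, Rational(1, 2))))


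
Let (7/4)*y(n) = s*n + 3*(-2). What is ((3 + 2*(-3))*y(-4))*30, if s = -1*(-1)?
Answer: 3600/7 ≈ 514.29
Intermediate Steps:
s = 1
y(n) = -24/7 + 4*n/7 (y(n) = 4*(1*n + 3*(-2))/7 = 4*(n - 6)/7 = 4*(-6 + n)/7 = -24/7 + 4*n/7)
((3 + 2*(-3))*y(-4))*30 = ((3 + 2*(-3))*(-24/7 + (4/7)*(-4)))*30 = ((3 - 6)*(-24/7 - 16/7))*30 = -3*(-40/7)*30 = (120/7)*30 = 3600/7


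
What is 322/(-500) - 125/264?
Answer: -36877/33000 ≈ -1.1175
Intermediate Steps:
322/(-500) - 125/264 = 322*(-1/500) - 125*1/264 = -161/250 - 125/264 = -36877/33000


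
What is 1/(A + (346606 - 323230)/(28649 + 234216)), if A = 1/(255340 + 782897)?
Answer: 272916169005/24270090977 ≈ 11.245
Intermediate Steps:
A = 1/1038237 ≈ 9.6317e-7
1/(A + (346606 - 323230)/(28649 + 234216)) = 1/(1/1038237 + (346606 - 323230)/(28649 + 234216)) = 1/(1/1038237 + 23376/262865) = 1/(24270090977/272916169005) = 272916169005/24270090977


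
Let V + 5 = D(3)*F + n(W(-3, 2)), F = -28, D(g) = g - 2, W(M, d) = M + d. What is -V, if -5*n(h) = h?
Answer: 164/5 ≈ 32.800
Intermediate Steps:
D(g) = -2 + g
n(h) = -h/5
V = -164/5 (V = -5 + ((-2 + 3)*(-28) - (-3 + 2)/5) = -5 + (1*(-28) - ⅕*(-1)) = -5 + (-28 + ⅕) = -5 - 139/5 = -164/5 ≈ -32.800)
-V = -1*(-164/5) = 164/5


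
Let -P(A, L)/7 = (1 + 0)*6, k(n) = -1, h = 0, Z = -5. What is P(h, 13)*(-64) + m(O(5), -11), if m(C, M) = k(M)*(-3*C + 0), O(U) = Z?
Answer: 2673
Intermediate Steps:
O(U) = -5
m(C, M) = 3*C (m(C, M) = -(-3*C + 0) = -(-3)*C = 3*C)
P(A, L) = -42 (P(A, L) = -7*(1 + 0)*6 = -7*6 = -42)
P(h, 13)*(-64) + m(O(5), -11) = -42*(-64) + 3*(-5) = 2688 - 15 = 2673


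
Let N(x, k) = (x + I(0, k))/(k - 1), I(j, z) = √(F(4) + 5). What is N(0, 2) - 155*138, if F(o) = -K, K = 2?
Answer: -21390 + √3 ≈ -21388.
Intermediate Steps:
F(o) = -2 (F(o) = -1*2 = -2)
I(j, z) = √3 (I(j, z) = √(-2 + 5) = √3)
N(x, k) = (x + √3)/(-1 + k) (N(x, k) = (x + √3)/(k - 1) = (x + √3)/(-1 + k))
N(0, 2) - 155*138 = (0 + √3)/(-1 + 2) - 155*138 = √3/1 - 21390 = 1*√3 - 21390 = √3 - 21390 = -21390 + √3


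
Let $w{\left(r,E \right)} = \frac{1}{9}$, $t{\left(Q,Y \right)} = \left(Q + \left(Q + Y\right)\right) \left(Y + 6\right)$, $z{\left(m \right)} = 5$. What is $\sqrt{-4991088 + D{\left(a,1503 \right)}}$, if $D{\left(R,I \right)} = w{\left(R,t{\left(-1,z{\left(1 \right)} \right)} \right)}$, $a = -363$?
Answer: $\frac{i \sqrt{44919791}}{3} \approx 2234.1 i$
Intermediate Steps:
$t{\left(Q,Y \right)} = \left(6 + Y\right) \left(Y + 2 Q\right)$ ($t{\left(Q,Y \right)} = \left(Y + 2 Q\right) \left(6 + Y\right) = \left(6 + Y\right) \left(Y + 2 Q\right)$)
$w{\left(r,E \right)} = \frac{1}{9}$
$D{\left(R,I \right)} = \frac{1}{9}$
$\sqrt{-4991088 + D{\left(a,1503 \right)}} = \sqrt{-4991088 + \frac{1}{9}} = \sqrt{- \frac{44919791}{9}} = \frac{i \sqrt{44919791}}{3}$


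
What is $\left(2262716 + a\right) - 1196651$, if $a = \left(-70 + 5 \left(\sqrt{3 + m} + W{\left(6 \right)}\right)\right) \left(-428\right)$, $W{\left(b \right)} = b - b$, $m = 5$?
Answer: $1096025 - 4280 \sqrt{2} \approx 1.09 \cdot 10^{6}$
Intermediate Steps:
$W{\left(b \right)} = 0$
$a = 29960 - 4280 \sqrt{2}$ ($a = \left(-70 + 5 \left(\sqrt{3 + 5} + 0\right)\right) \left(-428\right) = \left(-70 + 5 \left(\sqrt{8} + 0\right)\right) \left(-428\right) = \left(-70 + 5 \left(2 \sqrt{2} + 0\right)\right) \left(-428\right) = \left(-70 + 5 \cdot 2 \sqrt{2}\right) \left(-428\right) = \left(-70 + 10 \sqrt{2}\right) \left(-428\right) = 29960 - 4280 \sqrt{2} \approx 23907.0$)
$\left(2262716 + a\right) - 1196651 = \left(2262716 + \left(29960 - 4280 \sqrt{2}\right)\right) - 1196651 = \left(2292676 - 4280 \sqrt{2}\right) - 1196651 = 1096025 - 4280 \sqrt{2}$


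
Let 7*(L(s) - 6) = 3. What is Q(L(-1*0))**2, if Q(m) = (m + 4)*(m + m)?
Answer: 43164900/2401 ≈ 17978.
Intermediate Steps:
L(s) = 45/7 (L(s) = 6 + (1/7)*3 = 6 + 3/7 = 45/7)
Q(m) = 2*m*(4 + m) (Q(m) = (4 + m)*(2*m) = 2*m*(4 + m))
Q(L(-1*0))**2 = (2*(45/7)*(4 + 45/7))**2 = (2*(45/7)*(73/7))**2 = (6570/49)**2 = 43164900/2401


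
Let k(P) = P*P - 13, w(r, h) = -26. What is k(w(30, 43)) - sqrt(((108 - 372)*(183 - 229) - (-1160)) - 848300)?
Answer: 663 - 2*I*sqrt(208749) ≈ 663.0 - 913.78*I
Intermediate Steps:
k(P) = -13 + P**2 (k(P) = P**2 - 13 = -13 + P**2)
k(w(30, 43)) - sqrt(((108 - 372)*(183 - 229) - (-1160)) - 848300) = (-13 + (-26)**2) - sqrt(((108 - 372)*(183 - 229) - (-1160)) - 848300) = (-13 + 676) - sqrt((-264*(-46) - 232*(-5)) - 848300) = 663 - sqrt((12144 + 1160) - 848300) = 663 - sqrt(13304 - 848300) = 663 - sqrt(-834996) = 663 - 2*I*sqrt(208749)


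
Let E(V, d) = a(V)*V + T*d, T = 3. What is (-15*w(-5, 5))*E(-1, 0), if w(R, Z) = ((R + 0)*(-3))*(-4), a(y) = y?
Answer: 900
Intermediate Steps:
E(V, d) = V² + 3*d (E(V, d) = V*V + 3*d = V² + 3*d)
w(R, Z) = 12*R (w(R, Z) = (R*(-3))*(-4) = -3*R*(-4) = 12*R)
(-15*w(-5, 5))*E(-1, 0) = (-180*(-5))*((-1)² + 3*0) = (-15*(-60))*(1 + 0) = 900*1 = 900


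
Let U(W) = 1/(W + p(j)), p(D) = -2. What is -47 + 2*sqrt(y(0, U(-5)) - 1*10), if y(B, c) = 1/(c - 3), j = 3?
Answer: -47 + I*sqrt(4994)/11 ≈ -47.0 + 6.4244*I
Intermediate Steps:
U(W) = 1/(-2 + W) (U(W) = 1/(W - 2) = 1/(-2 + W))
y(B, c) = 1/(-3 + c)
-47 + 2*sqrt(y(0, U(-5)) - 1*10) = -47 + 2*sqrt(1/(-3 + 1/(-2 - 5)) - 1*10) = -47 + 2*sqrt(1/(-3 + 1/(-7)) - 10) = -47 + 2*sqrt(1/(-3 - 1/7) - 10) = -47 + 2*sqrt(1/(-22/7) - 10) = -47 + 2*sqrt(-7/22 - 10) = -47 + 2*sqrt(-227/22) = -47 + 2*(I*sqrt(4994)/22) = -47 + I*sqrt(4994)/11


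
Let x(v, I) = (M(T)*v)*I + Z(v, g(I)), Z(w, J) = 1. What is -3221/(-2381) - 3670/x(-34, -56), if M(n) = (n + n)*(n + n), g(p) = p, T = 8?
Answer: 312251531/232111785 ≈ 1.3453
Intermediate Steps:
M(n) = 4*n**2 (M(n) = (2*n)*(2*n) = 4*n**2)
x(v, I) = 1 + 256*I*v (x(v, I) = ((4*8**2)*v)*I + 1 = ((4*64)*v)*I + 1 = (256*v)*I + 1 = 256*I*v + 1 = 1 + 256*I*v)
-3221/(-2381) - 3670/x(-34, -56) = -3221/(-2381) - 3670/(1 + 256*(-56)*(-34)) = -3221*(-1/2381) - 3670/(1 + 487424) = 3221/2381 - 3670/487425 = 3221/2381 - 3670*1/487425 = 3221/2381 - 734/97485 = 312251531/232111785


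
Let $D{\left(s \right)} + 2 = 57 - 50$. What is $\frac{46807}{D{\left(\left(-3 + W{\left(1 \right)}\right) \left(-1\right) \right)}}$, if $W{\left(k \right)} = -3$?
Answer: $\frac{46807}{5} \approx 9361.4$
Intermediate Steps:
$D{\left(s \right)} = 5$ ($D{\left(s \right)} = -2 + \left(57 - 50\right) = -2 + 7 = 5$)
$\frac{46807}{D{\left(\left(-3 + W{\left(1 \right)}\right) \left(-1\right) \right)}} = \frac{46807}{5}$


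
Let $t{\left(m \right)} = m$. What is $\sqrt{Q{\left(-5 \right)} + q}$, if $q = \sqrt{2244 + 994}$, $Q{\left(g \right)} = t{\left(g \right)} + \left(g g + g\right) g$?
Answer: $\sqrt{-105 + \sqrt{3238}} \approx 6.9352 i$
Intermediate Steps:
$Q{\left(g \right)} = g + g \left(g + g^{2}\right)$ ($Q{\left(g \right)} = g + \left(g g + g\right) g = g + \left(g^{2} + g\right) g = g + \left(g + g^{2}\right) g = g + g \left(g + g^{2}\right)$)
$q = \sqrt{3238} \approx 56.903$
$\sqrt{Q{\left(-5 \right)} + q} = \sqrt{- 5 \left(1 - 5 + \left(-5\right)^{2}\right) + \sqrt{3238}} = \sqrt{- 5 \left(1 - 5 + 25\right) + \sqrt{3238}} = \sqrt{\left(-5\right) 21 + \sqrt{3238}} = \sqrt{-105 + \sqrt{3238}}$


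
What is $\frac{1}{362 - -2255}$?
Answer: $\frac{1}{2617} \approx 0.00038212$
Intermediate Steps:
$\frac{1}{362 - -2255} = \frac{1}{362 + \left(-125 + 2380\right)} = \frac{1}{362 + 2255} = \frac{1}{2617}$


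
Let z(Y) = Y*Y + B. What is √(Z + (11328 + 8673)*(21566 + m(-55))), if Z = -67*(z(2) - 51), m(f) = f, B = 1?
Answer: √430244593 ≈ 20742.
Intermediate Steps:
z(Y) = 1 + Y² (z(Y) = Y*Y + 1 = Y² + 1 = 1 + Y²)
Z = 3082 (Z = -67*((1 + 2²) - 51) = -67*((1 + 4) - 51) = -67*(5 - 51) = -67*(-46) = 3082)
√(Z + (11328 + 8673)*(21566 + m(-55))) = √(3082 + (11328 + 8673)*(21566 - 55)) = √(3082 + 20001*21511) = √(3082 + 430241511) = √430244593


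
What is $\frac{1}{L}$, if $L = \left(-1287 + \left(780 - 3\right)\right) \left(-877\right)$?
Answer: $\frac{1}{447270} \approx 2.2358 \cdot 10^{-6}$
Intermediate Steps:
$L = 447270$ ($L = \left(-1287 + \left(780 - 3\right)\right) \left(-877\right) = \left(-1287 + 777\right) \left(-877\right) = \left(-510\right) \left(-877\right) = 447270$)
$\frac{1}{L} = \frac{1}{447270}$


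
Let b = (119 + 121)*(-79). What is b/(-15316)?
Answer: 4740/3829 ≈ 1.2379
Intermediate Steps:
b = -18960 (b = 240*(-79) = -18960)
b/(-15316) = -18960/(-15316) = -18960*(-1/15316) = 4740/3829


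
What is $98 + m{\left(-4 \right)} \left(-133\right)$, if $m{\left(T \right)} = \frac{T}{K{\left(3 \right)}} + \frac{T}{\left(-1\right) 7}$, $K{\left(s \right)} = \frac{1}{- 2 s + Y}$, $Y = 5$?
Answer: $-510$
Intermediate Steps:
$K{\left(s \right)} = \frac{1}{5 - 2 s}$ ($K{\left(s \right)} = \frac{1}{- 2 s + 5} = \frac{1}{5 - 2 s}$)
$m{\left(T \right)} = - \frac{8 T}{7}$ ($m{\left(T \right)} = \frac{T}{\left(-1\right) \frac{1}{-5 + 2 \cdot 3}} + \frac{T}{\left(-1\right) 7} = \frac{T}{\left(-1\right) \frac{1}{-5 + 6}} + \frac{T}{-7} = \frac{T}{\left(-1\right) 1^{-1}} + T \left(- \frac{1}{7}\right) = \frac{T}{\left(-1\right) 1} - \frac{T}{7} = \frac{T}{-1} - \frac{T}{7} = T \left(-1\right) - \frac{T}{7} = - T - \frac{T}{7} = - \frac{8 T}{7}$)
$98 + m{\left(-4 \right)} \left(-133\right) = 98 + \left(- \frac{8}{7}\right) \left(-4\right) \left(-133\right) = 98 + \frac{32}{7} \left(-133\right) = 98 - 608 = -510$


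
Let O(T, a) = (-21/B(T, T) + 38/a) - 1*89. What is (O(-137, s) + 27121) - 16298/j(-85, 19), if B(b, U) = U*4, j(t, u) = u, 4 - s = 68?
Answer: 2180160775/83296 ≈ 26174.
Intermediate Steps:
s = -64 (s = 4 - 1*68 = 4 - 68 = -64)
B(b, U) = 4*U
O(T, a) = -89 + 38/a - 21/(4*T) (O(T, a) = (-21*1/(4*T) + 38/a) - 1*89 = (-21/(4*T) + 38/a) - 89 = (38/a - 21/(4*T)) - 89 = -89 + 38/a - 21/(4*T))
(O(-137, s) + 27121) - 16298/j(-85, 19) = ((-89 + 38/(-64) - 21/4/(-137)) + 27121) - 16298/19 = ((-89 + 38*(-1/64) - 21/4*(-1/137)) + 27121) - 16298*1/19 = ((-89 - 19/32 + 21/548) + 27121) - 16298/19 = (-392611/4384 + 27121) - 16298/19 = 118505853/4384 - 16298/19 = 2180160775/83296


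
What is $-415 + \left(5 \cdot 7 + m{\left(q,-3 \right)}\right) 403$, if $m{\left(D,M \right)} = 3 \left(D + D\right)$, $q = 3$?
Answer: $20944$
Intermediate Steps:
$m{\left(D,M \right)} = 6 D$ ($m{\left(D,M \right)} = 3 \cdot 2 D = 6 D$)
$-415 + \left(5 \cdot 7 + m{\left(q,-3 \right)}\right) 403 = -415 + \left(5 \cdot 7 + 6 \cdot 3\right) 403 = -415 + \left(35 + 18\right) 403 = -415 + 53 \cdot 403 = -415 + 21359 = 20944$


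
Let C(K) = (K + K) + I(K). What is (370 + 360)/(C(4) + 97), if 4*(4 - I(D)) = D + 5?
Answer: 2920/427 ≈ 6.8384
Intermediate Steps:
I(D) = 11/4 - D/4 (I(D) = 4 - (D + 5)/4 = 4 - (5 + D)/4 = 4 + (-5/4 - D/4) = 11/4 - D/4)
C(K) = 11/4 + 7*K/4 (C(K) = (K + K) + (11/4 - K/4) = 2*K + (11/4 - K/4) = 11/4 + 7*K/4)
(370 + 360)/(C(4) + 97) = (370 + 360)/((11/4 + (7/4)*4) + 97) = 730/((11/4 + 7) + 97) = 730/(39/4 + 97) = 730/(427/4) = 730*(4/427) = 2920/427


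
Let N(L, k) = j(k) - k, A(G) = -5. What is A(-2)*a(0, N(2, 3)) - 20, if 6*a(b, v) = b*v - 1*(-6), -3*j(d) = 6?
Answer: -25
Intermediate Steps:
j(d) = -2 (j(d) = -⅓*6 = -2)
N(L, k) = -2 - k
a(b, v) = 1 + b*v/6 (a(b, v) = (b*v - 1*(-6))/6 = (b*v + 6)/6 = (6 + b*v)/6 = 1 + b*v/6)
A(-2)*a(0, N(2, 3)) - 20 = -5*(1 + (⅙)*0*(-2 - 1*3)) - 20 = -5*(1 + (⅙)*0*(-2 - 3)) - 20 = -5*(1 + (⅙)*0*(-5)) - 20 = -5*(1 + 0) - 20 = -5*1 - 20 = -5 - 20 = -25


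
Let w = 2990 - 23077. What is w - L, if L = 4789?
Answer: -24876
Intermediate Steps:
w = -20087
w - L = -20087 - 1*4789 = -20087 - 4789 = -24876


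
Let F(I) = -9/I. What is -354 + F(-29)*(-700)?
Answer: -16566/29 ≈ -571.24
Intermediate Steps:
-354 + F(-29)*(-700) = -354 - 9/(-29)*(-700) = -354 - 9*(-1/29)*(-700) = -354 + (9/29)*(-700) = -354 - 6300/29 = -16566/29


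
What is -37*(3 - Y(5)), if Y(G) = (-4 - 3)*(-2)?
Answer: 407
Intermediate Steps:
Y(G) = 14 (Y(G) = -7*(-2) = 14)
-37*(3 - Y(5)) = -37*(3 - 1*14) = -37*(3 - 14) = -37*(-11) = 407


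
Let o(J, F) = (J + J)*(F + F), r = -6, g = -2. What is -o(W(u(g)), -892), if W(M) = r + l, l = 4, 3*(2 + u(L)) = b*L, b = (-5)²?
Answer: -7136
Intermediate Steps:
b = 25
u(L) = -2 + 25*L/3 (u(L) = -2 + (25*L)/3 = -2 + 25*L/3)
W(M) = -2 (W(M) = -6 + 4 = -2)
o(J, F) = 4*F*J (o(J, F) = (2*J)*(2*F) = 4*F*J)
-o(W(u(g)), -892) = -4*(-892)*(-2) = -1*7136 = -7136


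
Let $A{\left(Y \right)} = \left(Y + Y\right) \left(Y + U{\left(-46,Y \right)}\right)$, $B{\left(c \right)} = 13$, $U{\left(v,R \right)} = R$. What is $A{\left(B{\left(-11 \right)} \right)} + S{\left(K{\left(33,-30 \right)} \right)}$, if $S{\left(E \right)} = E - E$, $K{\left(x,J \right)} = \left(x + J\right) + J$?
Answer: $676$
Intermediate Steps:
$K{\left(x,J \right)} = x + 2 J$ ($K{\left(x,J \right)} = \left(J + x\right) + J = x + 2 J$)
$A{\left(Y \right)} = 4 Y^{2}$ ($A{\left(Y \right)} = \left(Y + Y\right) \left(Y + Y\right) = 2 Y 2 Y = 4 Y^{2}$)
$S{\left(E \right)} = 0$
$A{\left(B{\left(-11 \right)} \right)} + S{\left(K{\left(33,-30 \right)} \right)} = 4 \cdot 13^{2} + 0 = 4 \cdot 169 + 0 = 676 + 0 = 676$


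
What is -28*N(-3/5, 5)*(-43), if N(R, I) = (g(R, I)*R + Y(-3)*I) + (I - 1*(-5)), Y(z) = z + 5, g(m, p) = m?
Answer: 612836/25 ≈ 24513.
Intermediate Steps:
Y(z) = 5 + z
N(R, I) = 5 + R**2 + 3*I (N(R, I) = (R*R + (5 - 3)*I) + (I - 1*(-5)) = (R**2 + 2*I) + (I + 5) = (R**2 + 2*I) + (5 + I) = 5 + R**2 + 3*I)
-28*N(-3/5, 5)*(-43) = -28*(5 + (-3/5)**2 + 3*5)*(-43) = -28*(5 + (-3*1/5)**2 + 15)*(-43) = -28*(5 + (-3/5)**2 + 15)*(-43) = -28*(5 + 9/25 + 15)*(-43) = -28*509/25*(-43) = -14252/25*(-43) = 612836/25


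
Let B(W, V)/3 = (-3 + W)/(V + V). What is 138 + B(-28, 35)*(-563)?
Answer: 62019/70 ≈ 885.99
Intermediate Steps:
B(W, V) = 3*(-3 + W)/(2*V) (B(W, V) = 3*((-3 + W)/(V + V)) = 3*((-3 + W)/((2*V))) = 3*((-3 + W)*(1/(2*V))) = 3*((-3 + W)/(2*V)) = 3*(-3 + W)/(2*V))
138 + B(-28, 35)*(-563) = 138 + ((3/2)*(-3 - 28)/35)*(-563) = 138 + ((3/2)*(1/35)*(-31))*(-563) = 138 - 93/70*(-563) = 138 + 52359/70 = 62019/70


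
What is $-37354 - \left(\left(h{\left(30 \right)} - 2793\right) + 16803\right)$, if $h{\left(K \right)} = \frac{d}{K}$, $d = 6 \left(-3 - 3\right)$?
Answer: $- \frac{256814}{5} \approx -51363.0$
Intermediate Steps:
$d = -36$ ($d = 6 \left(-3 - 3\right) = 6 \left(-6\right) = -36$)
$h{\left(K \right)} = - \frac{36}{K}$
$-37354 - \left(\left(h{\left(30 \right)} - 2793\right) + 16803\right) = -37354 - \left(\left(- \frac{36}{30} - 2793\right) + 16803\right) = -37354 - \left(\left(\left(-36\right) \frac{1}{30} - 2793\right) + 16803\right) = -37354 - \left(\left(- \frac{6}{5} - 2793\right) + 16803\right) = -37354 - \left(- \frac{13971}{5} + 16803\right) = -37354 - \frac{70044}{5} = - \frac{256814}{5}$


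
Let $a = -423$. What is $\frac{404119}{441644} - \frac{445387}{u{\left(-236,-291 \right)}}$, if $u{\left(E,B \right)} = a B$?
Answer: $- \frac{146958276161}{54363284892} \approx -2.7033$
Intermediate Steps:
$u{\left(E,B \right)} = - 423 B$
$\frac{404119}{441644} - \frac{445387}{u{\left(-236,-291 \right)}} = \frac{404119}{441644} - \frac{445387}{\left(-423\right) \left(-291\right)} = 404119 \cdot \frac{1}{441644} - \frac{445387}{123093} = \frac{404119}{441644} - \frac{445387}{123093} = - \frac{146958276161}{54363284892}$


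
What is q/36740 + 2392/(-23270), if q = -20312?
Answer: -1077966/1644115 ≈ -0.65565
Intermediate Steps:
q/36740 + 2392/(-23270) = -20312/36740 + 2392/(-23270) = -20312*1/36740 + 2392*(-1/23270) = -5078/9185 - 92/895 = -1077966/1644115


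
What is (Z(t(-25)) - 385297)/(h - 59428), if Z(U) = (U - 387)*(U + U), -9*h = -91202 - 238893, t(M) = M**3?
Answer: -4499907327/204757 ≈ -21977.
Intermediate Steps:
h = 330095/9 (h = -(-91202 - 238893)/9 = -1/9*(-330095) = 330095/9 ≈ 36677.)
Z(U) = 2*U*(-387 + U) (Z(U) = (-387 + U)*(2*U) = 2*U*(-387 + U))
(Z(t(-25)) - 385297)/(h - 59428) = (2*(-25)**3*(-387 + (-25)**3) - 385297)/(330095/9 - 59428) = (2*(-15625)*(-387 - 15625) - 385297)/(-204757/9) = (2*(-15625)*(-16012) - 385297)*(-9/204757) = (500375000 - 385297)*(-9/204757) = 499989703*(-9/204757) = -4499907327/204757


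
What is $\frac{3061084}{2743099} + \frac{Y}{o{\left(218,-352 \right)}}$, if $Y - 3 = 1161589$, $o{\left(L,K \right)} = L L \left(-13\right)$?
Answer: $- \frac{7530159450}{9853020229} \approx -0.76425$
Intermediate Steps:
$o{\left(L,K \right)} = - 13 L^{2}$ ($o{\left(L,K \right)} = L^{2} \left(-13\right) = - 13 L^{2}$)
$Y = 1161592$ ($Y = 3 + 1161589 = 1161592$)
$\frac{3061084}{2743099} + \frac{Y}{o{\left(218,-352 \right)}} = \frac{3061084}{2743099} + \frac{1161592}{\left(-13\right) 218^{2}} = 3061084 \cdot \frac{1}{2743099} + \frac{1161592}{\left(-13\right) 47524} = \frac{71188}{63793} + \frac{1161592}{-617812} = \frac{71188}{63793} + 1161592 \left(- \frac{1}{617812}\right) = \frac{71188}{63793} - \frac{290398}{154453} = - \frac{7530159450}{9853020229}$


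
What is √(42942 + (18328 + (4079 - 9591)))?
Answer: √55758 ≈ 236.13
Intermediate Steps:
√(42942 + (18328 + (4079 - 9591))) = √(42942 + (18328 - 5512)) = √(42942 + 12816) = √55758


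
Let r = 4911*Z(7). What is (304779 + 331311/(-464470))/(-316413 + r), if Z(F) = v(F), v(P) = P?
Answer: -47186790273/43665753640 ≈ -1.0806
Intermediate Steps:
Z(F) = F
r = 34377 (r = 4911*7 = 34377)
(304779 + 331311/(-464470))/(-316413 + r) = (304779 + 331311/(-464470))/(-316413 + 34377) = (304779 + 331311*(-1/464470))/(-282036) = (304779 - 331311/464470)*(-1/282036) = (141560370819/464470)*(-1/282036) = -47186790273/43665753640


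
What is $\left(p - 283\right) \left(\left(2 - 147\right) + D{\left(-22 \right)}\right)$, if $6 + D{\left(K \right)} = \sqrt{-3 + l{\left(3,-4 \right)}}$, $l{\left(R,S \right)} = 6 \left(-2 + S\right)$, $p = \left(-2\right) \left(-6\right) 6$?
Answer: $31861 - 211 i \sqrt{39} \approx 31861.0 - 1317.7 i$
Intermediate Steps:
$p = 72$ ($p = 12 \cdot 6 = 72$)
$l{\left(R,S \right)} = -12 + 6 S$
$D{\left(K \right)} = -6 + i \sqrt{39}$ ($D{\left(K \right)} = -6 + \sqrt{-3 + \left(-12 + 6 \left(-4\right)\right)} = -6 + \sqrt{-3 - 36} = -6 + \sqrt{-39} = -6 + i \sqrt{39}$)
$\left(p - 283\right) \left(\left(2 - 147\right) + D{\left(-22 \right)}\right) = \left(72 - 283\right) \left(\left(2 - 147\right) - \left(6 - i \sqrt{39}\right)\right) = \left(72 - 283\right) \left(-145 - \left(6 - i \sqrt{39}\right)\right) = - 211 \left(-151 + i \sqrt{39}\right) = 31861 - 211 i \sqrt{39}$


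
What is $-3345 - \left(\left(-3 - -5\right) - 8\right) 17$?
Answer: $-3243$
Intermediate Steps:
$-3345 - \left(\left(-3 - -5\right) - 8\right) 17 = -3345 - \left(\left(-3 + 5\right) - 8\right) 17 = -3345 - \left(2 - 8\right) 17 = -3345 - \left(-6\right) 17 = -3345 - -102 = -3345 + 102 = -3243$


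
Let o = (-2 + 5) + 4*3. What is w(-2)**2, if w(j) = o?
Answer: 225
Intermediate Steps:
o = 15 (o = 3 + 12 = 15)
w(j) = 15
w(-2)**2 = 15**2 = 225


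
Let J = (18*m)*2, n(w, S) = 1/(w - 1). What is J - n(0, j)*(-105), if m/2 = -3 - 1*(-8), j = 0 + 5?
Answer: 255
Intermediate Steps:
j = 5
n(w, S) = 1/(-1 + w)
m = 10 (m = 2*(-3 - 1*(-8)) = 2*(-3 + 8) = 2*5 = 10)
J = 360 (J = (18*10)*2 = 180*2 = 360)
J - n(0, j)*(-105) = 360 - (-105)/(-1 + 0) = 360 - (-105)/(-1) = 360 - (-1)*(-105) = 360 - 1*105 = 360 - 105 = 255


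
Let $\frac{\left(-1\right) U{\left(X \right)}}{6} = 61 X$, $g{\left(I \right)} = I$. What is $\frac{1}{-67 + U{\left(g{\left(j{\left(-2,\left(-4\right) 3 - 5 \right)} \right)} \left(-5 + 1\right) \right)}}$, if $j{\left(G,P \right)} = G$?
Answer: $- \frac{1}{2995} \approx -0.00033389$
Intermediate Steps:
$U{\left(X \right)} = - 366 X$ ($U{\left(X \right)} = - 6 \cdot 61 X = - 366 X$)
$\frac{1}{-67 + U{\left(g{\left(j{\left(-2,\left(-4\right) 3 - 5 \right)} \right)} \left(-5 + 1\right) \right)}} = \frac{1}{-67 - 366 \left(- 2 \left(-5 + 1\right)\right)} = \frac{1}{-67 - 366 \left(\left(-2\right) \left(-4\right)\right)} = \frac{1}{-67 - 2928} = \frac{1}{-2995} = - \frac{1}{2995}$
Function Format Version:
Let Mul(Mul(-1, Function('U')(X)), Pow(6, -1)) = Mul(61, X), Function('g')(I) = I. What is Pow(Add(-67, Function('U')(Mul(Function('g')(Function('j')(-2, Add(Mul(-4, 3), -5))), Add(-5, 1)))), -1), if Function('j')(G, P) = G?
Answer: Rational(-1, 2995) ≈ -0.00033389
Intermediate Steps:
Function('U')(X) = Mul(-366, X) (Function('U')(X) = Mul(-6, Mul(61, X)) = Mul(-366, X))
Pow(Add(-67, Function('U')(Mul(Function('g')(Function('j')(-2, Add(Mul(-4, 3), -5))), Add(-5, 1)))), -1) = Pow(Add(-67, Mul(-366, Mul(-2, Add(-5, 1)))), -1) = Pow(Add(-67, Mul(-366, Mul(-2, -4))), -1) = Pow(Add(-67, Mul(-366, 8)), -1) = Pow(Add(-67, -2928), -1) = Pow(-2995, -1) = Rational(-1, 2995)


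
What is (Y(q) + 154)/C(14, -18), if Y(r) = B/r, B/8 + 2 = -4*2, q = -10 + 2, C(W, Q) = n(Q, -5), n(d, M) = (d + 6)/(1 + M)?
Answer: 164/3 ≈ 54.667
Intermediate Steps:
n(d, M) = (6 + d)/(1 + M)
C(W, Q) = -3/2 - Q/4 (C(W, Q) = (6 + Q)/(1 - 5) = (6 + Q)/(-4) = -(6 + Q)/4 = -3/2 - Q/4)
q = -8
B = -80 (B = -16 + 8*(-4*2) = -16 + 8*(-8) = -16 - 64 = -80)
Y(r) = -80/r
(Y(q) + 154)/C(14, -18) = (-80/(-8) + 154)/(-3/2 - 1/4*(-18)) = (-80*(-1/8) + 154)/(-3/2 + 9/2) = (10 + 154)/3 = 164*(1/3) = 164/3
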